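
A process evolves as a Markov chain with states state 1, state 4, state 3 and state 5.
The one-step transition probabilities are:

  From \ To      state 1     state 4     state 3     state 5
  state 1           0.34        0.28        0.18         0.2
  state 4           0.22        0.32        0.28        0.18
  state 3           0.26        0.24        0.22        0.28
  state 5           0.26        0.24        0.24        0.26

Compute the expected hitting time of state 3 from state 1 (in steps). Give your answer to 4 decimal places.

Let t(s) be the expected number of steps to first reach state 3 from state s, with t(state 3) = 0. Conditioning on the first step:
t(state 1) = 1 + 0.34·t(state 1) + 0.28·t(state 4) + 0.2·t(state 5)
t(state 4) = 1 + 0.22·t(state 1) + 0.32·t(state 4) + 0.18·t(state 5)
t(state 5) = 1 + 0.26·t(state 1) + 0.24·t(state 4) + 0.26·t(state 5)
Solving: t(state 1) = 4.5308, t(state 4) = 4.0645, t(state 5) = 4.2615.
Expected steps from state 1 to state 3: 4.5308.

4.5308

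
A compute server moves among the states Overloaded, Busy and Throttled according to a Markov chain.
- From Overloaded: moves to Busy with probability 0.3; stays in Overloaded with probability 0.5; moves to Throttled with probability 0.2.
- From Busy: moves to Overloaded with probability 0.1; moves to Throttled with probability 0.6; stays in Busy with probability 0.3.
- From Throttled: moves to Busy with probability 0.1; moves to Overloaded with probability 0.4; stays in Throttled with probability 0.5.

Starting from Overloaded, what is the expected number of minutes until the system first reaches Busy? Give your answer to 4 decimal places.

4.1176

Let t(s) be the expected number of minutes to first reach Busy from state s, with t(Busy) = 0. Conditioning on the first minute:
t(Overloaded) = 1 + 0.5·t(Overloaded) + 0.2·t(Throttled)
t(Throttled) = 1 + 0.4·t(Overloaded) + 0.5·t(Throttled)
Solving: t(Overloaded) = 4.1176, t(Throttled) = 5.2941.
Expected minutes from Overloaded to Busy: 4.1176.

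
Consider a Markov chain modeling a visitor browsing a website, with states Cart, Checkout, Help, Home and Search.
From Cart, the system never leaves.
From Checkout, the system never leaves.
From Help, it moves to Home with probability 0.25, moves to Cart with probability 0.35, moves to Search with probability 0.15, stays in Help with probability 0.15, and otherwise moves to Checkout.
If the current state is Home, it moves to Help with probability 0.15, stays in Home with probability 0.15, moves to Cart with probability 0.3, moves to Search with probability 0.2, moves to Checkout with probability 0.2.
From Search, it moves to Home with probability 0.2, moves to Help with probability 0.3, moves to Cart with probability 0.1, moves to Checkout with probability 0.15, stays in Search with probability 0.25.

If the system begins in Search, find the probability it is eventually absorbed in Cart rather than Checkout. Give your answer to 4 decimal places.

Let h(s) be the probability of absorption at Cart starting from transient state s. Then h(Cart) = 1 and h(Checkout) = 0. By first-step analysis:
h(Help) = 0.35·1 + 0.1·0 + 0.15·h(Help) + 0.25·h(Home) + 0.15·h(Search)
h(Home) = 0.3·1 + 0.2·0 + 0.15·h(Help) + 0.15·h(Home) + 0.2·h(Search)
h(Search) = 0.1·1 + 0.15·0 + 0.3·h(Help) + 0.2·h(Home) + 0.25·h(Search)
Solving: h(Help) = 0.6922, h(Home) = 0.6099, h(Search) = 0.5729.
Starting from Search, the probability is 0.5729.

0.5729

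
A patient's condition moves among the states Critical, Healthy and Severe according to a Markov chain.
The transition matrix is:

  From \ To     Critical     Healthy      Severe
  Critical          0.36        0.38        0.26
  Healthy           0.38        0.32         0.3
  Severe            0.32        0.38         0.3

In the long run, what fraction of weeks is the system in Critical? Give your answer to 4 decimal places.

0.3557

Let the stationary distribution be π with π = πP and π_1 + π_2 + π_3 = 1.
π_1 = 0.36·π_1 + 0.38·π_2 + 0.32·π_3
π_2 = 0.38·π_1 + 0.32·π_2 + 0.38·π_3
Solving with the normalization constraint gives π = (0.3557, 0.3585, 0.2858).
So the stationary probability of Critical is 0.3557.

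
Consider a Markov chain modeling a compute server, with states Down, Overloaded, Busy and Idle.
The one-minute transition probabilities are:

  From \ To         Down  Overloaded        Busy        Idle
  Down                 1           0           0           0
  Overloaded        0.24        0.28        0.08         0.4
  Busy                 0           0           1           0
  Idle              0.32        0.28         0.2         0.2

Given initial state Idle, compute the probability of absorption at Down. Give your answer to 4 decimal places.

0.6414

Let h(s) be the probability of absorption at Down starting from transient state s. Then h(Down) = 1 and h(Busy) = 0. By first-step analysis:
h(Overloaded) = 0.24·1 + 0.28·h(Overloaded) + 0.08·0 + 0.4·h(Idle)
h(Idle) = 0.32·1 + 0.28·h(Overloaded) + 0.2·0 + 0.2·h(Idle)
Solving: h(Overloaded) = 0.6897, h(Idle) = 0.6414.
Starting from Idle, the probability is 0.6414.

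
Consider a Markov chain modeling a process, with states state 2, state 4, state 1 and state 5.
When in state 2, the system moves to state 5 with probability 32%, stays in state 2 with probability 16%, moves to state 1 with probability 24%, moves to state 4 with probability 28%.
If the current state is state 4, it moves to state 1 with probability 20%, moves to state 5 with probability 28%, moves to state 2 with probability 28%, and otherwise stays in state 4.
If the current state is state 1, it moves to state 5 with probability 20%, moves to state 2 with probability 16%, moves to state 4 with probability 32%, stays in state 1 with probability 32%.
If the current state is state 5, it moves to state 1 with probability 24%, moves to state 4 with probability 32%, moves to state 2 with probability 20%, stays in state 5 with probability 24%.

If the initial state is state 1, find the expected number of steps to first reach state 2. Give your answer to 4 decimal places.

4.8810

Let t(s) be the expected number of steps to first reach state 2 from state s, with t(state 2) = 0. Conditioning on the first step:
t(state 4) = 1 + 0.24·t(state 4) + 0.2·t(state 1) + 0.28·t(state 5)
t(state 1) = 1 + 0.32·t(state 4) + 0.32·t(state 1) + 0.2·t(state 5)
t(state 5) = 1 + 0.32·t(state 4) + 0.24·t(state 1) + 0.24·t(state 5)
Solving: t(state 4) = 4.3236, t(state 1) = 4.8810, t(state 5) = 4.6776.
Expected steps from state 1 to state 2: 4.8810.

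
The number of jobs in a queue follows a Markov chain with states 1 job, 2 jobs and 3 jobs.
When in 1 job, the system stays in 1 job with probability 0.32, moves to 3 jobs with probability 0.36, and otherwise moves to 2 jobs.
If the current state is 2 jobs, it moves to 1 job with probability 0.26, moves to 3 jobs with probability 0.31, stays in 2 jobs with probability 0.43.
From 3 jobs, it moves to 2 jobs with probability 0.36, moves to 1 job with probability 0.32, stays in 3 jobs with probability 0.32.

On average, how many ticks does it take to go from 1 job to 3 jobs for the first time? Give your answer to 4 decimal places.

Let t(s) be the expected number of ticks to first reach 3 jobs from state s, with t(3 jobs) = 0. Conditioning on the first tick:
t(1 job) = 1 + 0.32·t(1 job) + 0.32·t(2 jobs)
t(2 jobs) = 1 + 0.26·t(1 job) + 0.43·t(2 jobs)
Solving: t(1 job) = 2.9238, t(2 jobs) = 3.0880.
Expected ticks from 1 job to 3 jobs: 2.9238.

2.9238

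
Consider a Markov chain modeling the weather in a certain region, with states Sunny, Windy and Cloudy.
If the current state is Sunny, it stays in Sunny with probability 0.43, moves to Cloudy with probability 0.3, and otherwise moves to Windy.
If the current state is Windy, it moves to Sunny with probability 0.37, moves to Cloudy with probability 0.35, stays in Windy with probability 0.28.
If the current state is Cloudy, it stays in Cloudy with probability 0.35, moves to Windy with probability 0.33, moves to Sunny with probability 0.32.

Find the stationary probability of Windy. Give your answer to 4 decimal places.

0.2928

Let the stationary distribution be π with π = πP and π_1 + π_2 + π_3 = 1.
π_1 = 0.43·π_1 + 0.37·π_2 + 0.32·π_3
π_2 = 0.27·π_1 + 0.28·π_2 + 0.33·π_3
Solving with the normalization constraint gives π = (0.3760, 0.2928, 0.3312).
So the stationary probability of Windy is 0.2928.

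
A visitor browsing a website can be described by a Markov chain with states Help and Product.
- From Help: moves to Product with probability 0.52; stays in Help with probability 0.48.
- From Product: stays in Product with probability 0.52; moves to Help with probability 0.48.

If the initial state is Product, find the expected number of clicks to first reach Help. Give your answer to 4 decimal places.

2.0833

Let t(s) be the expected number of clicks to first reach Help from state s, with t(Help) = 0. Conditioning on the first click:
t(Product) = 1 + 0.52·t(Product)
Solving: t(Product) = 2.0833.
Expected clicks from Product to Help: 2.0833.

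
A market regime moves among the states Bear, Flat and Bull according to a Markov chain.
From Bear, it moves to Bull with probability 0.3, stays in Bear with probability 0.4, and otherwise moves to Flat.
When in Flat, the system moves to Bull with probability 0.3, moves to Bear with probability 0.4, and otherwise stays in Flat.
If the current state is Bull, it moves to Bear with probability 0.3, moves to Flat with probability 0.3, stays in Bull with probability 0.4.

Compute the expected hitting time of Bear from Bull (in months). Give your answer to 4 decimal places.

3.0303

Let t(s) be the expected number of months to first reach Bear from state s, with t(Bear) = 0. Conditioning on the first month:
t(Flat) = 1 + 0.3·t(Flat) + 0.3·t(Bull)
t(Bull) = 1 + 0.3·t(Flat) + 0.4·t(Bull)
Solving: t(Flat) = 2.7273, t(Bull) = 3.0303.
Expected months from Bull to Bear: 3.0303.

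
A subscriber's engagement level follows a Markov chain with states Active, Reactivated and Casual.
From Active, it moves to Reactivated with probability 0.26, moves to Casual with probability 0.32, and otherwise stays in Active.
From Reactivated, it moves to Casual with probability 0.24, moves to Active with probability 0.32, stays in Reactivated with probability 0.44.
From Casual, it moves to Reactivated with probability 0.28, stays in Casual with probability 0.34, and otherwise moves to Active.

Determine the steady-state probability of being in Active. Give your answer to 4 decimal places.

Let the stationary distribution be π with π = πP and π_1 + π_2 + π_3 = 1.
π_1 = 0.42·π_1 + 0.32·π_2 + 0.38·π_3
π_2 = 0.26·π_1 + 0.44·π_2 + 0.28·π_3
Solving with the normalization constraint gives π = (0.3756, 0.3244, 0.3000).
So the stationary probability of Active is 0.3756.

0.3756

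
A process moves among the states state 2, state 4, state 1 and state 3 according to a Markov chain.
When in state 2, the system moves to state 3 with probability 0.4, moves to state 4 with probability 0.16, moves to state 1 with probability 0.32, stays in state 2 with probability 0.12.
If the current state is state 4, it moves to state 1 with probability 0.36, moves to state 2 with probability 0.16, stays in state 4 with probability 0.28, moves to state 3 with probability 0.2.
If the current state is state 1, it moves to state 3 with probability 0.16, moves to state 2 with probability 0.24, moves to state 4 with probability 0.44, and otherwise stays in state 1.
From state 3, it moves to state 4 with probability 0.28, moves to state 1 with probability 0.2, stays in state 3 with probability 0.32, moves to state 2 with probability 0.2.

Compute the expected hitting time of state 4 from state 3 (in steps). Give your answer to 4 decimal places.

Let t(s) be the expected number of steps to first reach state 4 from state s, with t(state 4) = 0. Conditioning on the first step:
t(state 2) = 1 + 0.12·t(state 2) + 0.32·t(state 1) + 0.4·t(state 3)
t(state 1) = 1 + 0.24·t(state 2) + 0.16·t(state 1) + 0.16·t(state 3)
t(state 3) = 1 + 0.2·t(state 2) + 0.2·t(state 1) + 0.32·t(state 3)
Solving: t(state 2) = 3.7588, t(state 1) = 2.9186, t(state 3) = 3.4346.
Expected steps from state 3 to state 4: 3.4346.

3.4346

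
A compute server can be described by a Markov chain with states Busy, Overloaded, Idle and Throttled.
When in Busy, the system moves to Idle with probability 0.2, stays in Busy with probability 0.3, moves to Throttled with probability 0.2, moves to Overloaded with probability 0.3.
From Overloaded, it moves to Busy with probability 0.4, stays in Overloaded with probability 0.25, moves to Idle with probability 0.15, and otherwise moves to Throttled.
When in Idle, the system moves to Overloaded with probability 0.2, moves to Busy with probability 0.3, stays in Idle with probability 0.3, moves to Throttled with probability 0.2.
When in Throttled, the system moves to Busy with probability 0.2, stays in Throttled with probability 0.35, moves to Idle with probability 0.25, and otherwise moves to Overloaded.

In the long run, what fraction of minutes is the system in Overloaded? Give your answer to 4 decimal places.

Let the stationary distribution be π with π = πP and π_1 + π_2 + π_3 + π_4 = 1.
π_1 = 0.3·π_1 + 0.4·π_2 + 0.3·π_3 + 0.2·π_4
π_2 = 0.3·π_1 + 0.25·π_2 + 0.2·π_3 + 0.2·π_4
π_3 = 0.2·π_1 + 0.15·π_2 + 0.3·π_3 + 0.25·π_4
Solving with the normalization constraint gives π = (0.3007, 0.2422, 0.2218, 0.2353).
So the stationary probability of Overloaded is 0.2422.

0.2422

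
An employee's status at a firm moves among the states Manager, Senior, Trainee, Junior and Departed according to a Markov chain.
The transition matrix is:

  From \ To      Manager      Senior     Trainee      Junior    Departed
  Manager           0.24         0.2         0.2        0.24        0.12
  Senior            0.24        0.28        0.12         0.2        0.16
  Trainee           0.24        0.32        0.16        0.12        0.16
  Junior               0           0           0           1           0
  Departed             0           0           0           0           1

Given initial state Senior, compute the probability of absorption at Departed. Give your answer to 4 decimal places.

Let h(s) be the probability of absorption at Departed starting from transient state s. Then h(Departed) = 1 and h(Junior) = 0. By first-step analysis:
h(Manager) = 0.24·h(Manager) + 0.2·h(Senior) + 0.2·h(Trainee) + 0.24·0 + 0.12·1
h(Senior) = 0.24·h(Manager) + 0.28·h(Senior) + 0.12·h(Trainee) + 0.2·0 + 0.16·1
h(Trainee) = 0.24·h(Manager) + 0.32·h(Senior) + 0.16·h(Trainee) + 0.12·0 + 0.16·1
Solving: h(Manager) = 0.3946, h(Senior) = 0.4317, h(Trainee) = 0.4677.
Starting from Senior, the probability is 0.4317.

0.4317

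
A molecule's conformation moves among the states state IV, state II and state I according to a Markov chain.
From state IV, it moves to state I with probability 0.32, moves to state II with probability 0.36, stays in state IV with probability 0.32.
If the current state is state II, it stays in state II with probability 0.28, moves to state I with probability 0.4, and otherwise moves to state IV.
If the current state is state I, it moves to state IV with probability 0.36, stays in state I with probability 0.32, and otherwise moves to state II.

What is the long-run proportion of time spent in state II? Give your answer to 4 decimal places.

Let the stationary distribution be π with π = πP and π_1 + π_2 + π_3 = 1.
π_1 = 0.32·π_1 + 0.32·π_2 + 0.36·π_3
π_2 = 0.36·π_1 + 0.28·π_2 + 0.32·π_3
Solving with the normalization constraint gives π = (0.3338, 0.3205, 0.3456).
So the stationary probability of state II is 0.3205.

0.3205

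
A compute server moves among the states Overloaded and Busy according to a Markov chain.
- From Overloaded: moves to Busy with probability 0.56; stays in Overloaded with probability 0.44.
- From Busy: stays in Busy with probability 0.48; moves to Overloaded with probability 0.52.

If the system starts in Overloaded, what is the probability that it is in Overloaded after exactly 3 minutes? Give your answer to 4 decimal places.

0.4812

Propagate the distribution vector 3 minutes from Overloaded.
After 0 minutes: (1.0000, 0.0000)
After 1 minute: (0.4400, 0.5600)
After 2 minutes: (0.4848, 0.5152)
After 3 minutes: (0.4812, 0.5188)
P(in Overloaded after 3 minutes) = 0.4812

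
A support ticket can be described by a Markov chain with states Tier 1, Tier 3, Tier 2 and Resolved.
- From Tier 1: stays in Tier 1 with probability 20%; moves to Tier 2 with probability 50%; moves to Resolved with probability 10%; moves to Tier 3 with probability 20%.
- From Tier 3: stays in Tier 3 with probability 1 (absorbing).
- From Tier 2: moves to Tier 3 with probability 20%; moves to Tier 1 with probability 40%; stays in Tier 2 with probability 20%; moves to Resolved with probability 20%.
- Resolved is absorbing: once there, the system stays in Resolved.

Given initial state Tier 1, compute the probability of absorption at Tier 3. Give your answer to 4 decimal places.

Let h(s) be the probability of absorption at Tier 3 starting from transient state s. Then h(Tier 3) = 1 and h(Resolved) = 0. By first-step analysis:
h(Tier 1) = 0.2·h(Tier 1) + 0.2·1 + 0.5·h(Tier 2) + 0.1·0
h(Tier 2) = 0.4·h(Tier 1) + 0.2·1 + 0.2·h(Tier 2) + 0.2·0
Solving: h(Tier 1) = 0.5909, h(Tier 2) = 0.5455.
Starting from Tier 1, the probability is 0.5909.

0.5909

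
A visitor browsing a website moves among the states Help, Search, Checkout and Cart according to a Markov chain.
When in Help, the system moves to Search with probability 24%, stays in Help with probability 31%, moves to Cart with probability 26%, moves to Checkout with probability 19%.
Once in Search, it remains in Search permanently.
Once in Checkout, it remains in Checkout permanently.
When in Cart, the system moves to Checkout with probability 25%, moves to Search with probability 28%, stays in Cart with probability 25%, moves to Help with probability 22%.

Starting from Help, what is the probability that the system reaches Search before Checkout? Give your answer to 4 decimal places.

0.5492

Let h(s) be the probability of absorption at Search starting from transient state s. Then h(Search) = 1 and h(Checkout) = 0. By first-step analysis:
h(Help) = 0.31·h(Help) + 0.24·1 + 0.19·0 + 0.26·h(Cart)
h(Cart) = 0.22·h(Help) + 0.28·1 + 0.25·0 + 0.25·h(Cart)
Solving: h(Help) = 0.5492, h(Cart) = 0.5344.
Starting from Help, the probability is 0.5492.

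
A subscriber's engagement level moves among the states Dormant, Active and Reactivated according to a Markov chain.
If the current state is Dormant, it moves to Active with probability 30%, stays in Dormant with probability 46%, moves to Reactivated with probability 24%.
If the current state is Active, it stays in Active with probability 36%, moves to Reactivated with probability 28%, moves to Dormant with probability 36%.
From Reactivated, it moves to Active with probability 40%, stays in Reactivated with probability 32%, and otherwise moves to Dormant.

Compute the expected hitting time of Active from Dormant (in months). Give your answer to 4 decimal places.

Let t(s) be the expected number of months to first reach Active from state s, with t(Active) = 0. Conditioning on the first month:
t(Dormant) = 1 + 0.46·t(Dormant) + 0.24·t(Reactivated)
t(Reactivated) = 1 + 0.28·t(Dormant) + 0.32·t(Reactivated)
Solving: t(Dormant) = 3.0667, t(Reactivated) = 2.7333.
Expected months from Dormant to Active: 3.0667.

3.0667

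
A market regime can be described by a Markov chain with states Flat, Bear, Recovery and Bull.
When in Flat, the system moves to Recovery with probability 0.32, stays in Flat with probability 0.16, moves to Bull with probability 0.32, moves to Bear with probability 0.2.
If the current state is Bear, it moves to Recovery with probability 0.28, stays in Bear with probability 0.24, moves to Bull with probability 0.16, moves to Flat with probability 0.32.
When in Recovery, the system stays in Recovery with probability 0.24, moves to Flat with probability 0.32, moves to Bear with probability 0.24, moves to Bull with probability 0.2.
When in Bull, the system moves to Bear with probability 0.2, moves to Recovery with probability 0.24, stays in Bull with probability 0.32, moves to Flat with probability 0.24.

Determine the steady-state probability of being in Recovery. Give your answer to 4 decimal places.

Let the stationary distribution be π with π = πP and π_1 + π_2 + π_3 + π_4 = 1.
π_1 = 0.16·π_1 + 0.32·π_2 + 0.32·π_3 + 0.24·π_4
π_2 = 0.2·π_1 + 0.24·π_2 + 0.24·π_3 + 0.2·π_4
π_3 = 0.32·π_1 + 0.28·π_2 + 0.24·π_3 + 0.24·π_4
Solving with the normalization constraint gives π = (0.2584, 0.2196, 0.2695, 0.2525).
So the stationary probability of Recovery is 0.2695.

0.2695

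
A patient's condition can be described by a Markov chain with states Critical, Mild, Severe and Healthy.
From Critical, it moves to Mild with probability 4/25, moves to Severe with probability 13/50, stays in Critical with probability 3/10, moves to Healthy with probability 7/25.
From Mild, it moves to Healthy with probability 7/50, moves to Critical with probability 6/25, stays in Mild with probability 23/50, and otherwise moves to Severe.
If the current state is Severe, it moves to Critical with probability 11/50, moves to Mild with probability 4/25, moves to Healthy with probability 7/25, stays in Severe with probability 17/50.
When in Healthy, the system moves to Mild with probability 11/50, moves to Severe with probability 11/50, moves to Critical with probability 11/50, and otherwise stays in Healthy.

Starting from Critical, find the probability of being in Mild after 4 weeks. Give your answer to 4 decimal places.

Propagate the distribution vector 4 weeks from Critical.
After 0 weeks: (1.0000, 0.0000, 0.0000, 0.0000)
After 1 week: (0.3000, 0.1600, 0.2600, 0.2800)
After 2 weeks: (0.2472, 0.2248, 0.2536, 0.2744)
After 3 weeks: (0.2443, 0.2439, 0.2468, 0.2650)
After 4 weeks: (0.2444, 0.2491, 0.2448, 0.2618)
P(in Mild after 4 weeks) = 0.2491

0.2491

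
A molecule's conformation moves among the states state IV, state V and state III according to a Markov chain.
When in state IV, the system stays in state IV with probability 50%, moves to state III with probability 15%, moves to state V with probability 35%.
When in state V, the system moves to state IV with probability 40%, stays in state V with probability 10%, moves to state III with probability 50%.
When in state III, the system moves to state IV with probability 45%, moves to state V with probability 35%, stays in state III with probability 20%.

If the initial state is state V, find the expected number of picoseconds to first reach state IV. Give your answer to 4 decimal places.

Let t(s) be the expected number of picoseconds to first reach state IV from state s, with t(state IV) = 0. Conditioning on the first picosecond:
t(state V) = 1 + 0.1·t(state V) + 0.5·t(state III)
t(state III) = 1 + 0.35·t(state V) + 0.2·t(state III)
Solving: t(state V) = 2.3853, t(state III) = 2.2936.
Expected picoseconds from state V to state IV: 2.3853.

2.3853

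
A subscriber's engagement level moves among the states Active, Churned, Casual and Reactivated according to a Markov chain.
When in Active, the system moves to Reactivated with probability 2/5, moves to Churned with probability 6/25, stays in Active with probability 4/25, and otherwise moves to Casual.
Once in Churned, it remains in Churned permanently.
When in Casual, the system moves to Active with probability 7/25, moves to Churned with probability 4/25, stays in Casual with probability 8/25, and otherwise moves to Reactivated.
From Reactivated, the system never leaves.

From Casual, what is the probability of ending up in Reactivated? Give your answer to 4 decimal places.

Let h(s) be the probability of absorption at Reactivated starting from transient state s. Then h(Reactivated) = 1 and h(Churned) = 0. By first-step analysis:
h(Active) = 0.16·h(Active) + 0.24·0 + 0.2·h(Casual) + 0.4·1
h(Casual) = 0.28·h(Active) + 0.16·0 + 0.32·h(Casual) + 0.24·1
Solving: h(Active) = 0.6211, h(Casual) = 0.6087.
Starting from Casual, the probability is 0.6087.

0.6087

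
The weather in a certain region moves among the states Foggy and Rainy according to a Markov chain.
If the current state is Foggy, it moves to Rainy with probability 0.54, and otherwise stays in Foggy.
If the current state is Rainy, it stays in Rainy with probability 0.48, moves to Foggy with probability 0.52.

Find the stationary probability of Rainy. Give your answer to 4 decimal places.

Let the stationary distribution be π with π = πP and π_1 + π_2 = 1.
π_1 = 0.46·π_1 + 0.52·π_2
Solving with the normalization constraint gives π = (0.4906, 0.5094).
So the stationary probability of Rainy is 0.5094.

0.5094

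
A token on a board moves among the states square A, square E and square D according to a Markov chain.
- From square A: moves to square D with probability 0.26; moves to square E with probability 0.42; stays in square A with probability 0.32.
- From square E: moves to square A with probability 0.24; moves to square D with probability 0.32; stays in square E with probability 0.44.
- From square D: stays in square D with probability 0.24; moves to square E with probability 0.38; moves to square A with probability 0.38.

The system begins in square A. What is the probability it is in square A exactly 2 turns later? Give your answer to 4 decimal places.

0.3020

Sum over the intermediate state after 1 turn:
P = P(square A→square A)·P(square A→square A) + P(square A→square E)·P(square E→square A) + P(square A→square D)·P(square D→square A)
  = 0.32×0.32 + 0.42×0.24 + 0.26×0.38
  = 0.1024 + 0.1008 + 0.0988 = 0.3020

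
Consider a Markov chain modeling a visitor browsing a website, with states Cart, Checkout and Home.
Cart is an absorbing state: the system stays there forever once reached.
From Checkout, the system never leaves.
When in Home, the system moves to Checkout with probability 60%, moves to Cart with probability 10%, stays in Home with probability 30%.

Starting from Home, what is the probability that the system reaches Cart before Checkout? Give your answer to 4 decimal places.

Let h(s) be the probability of absorption at Cart starting from transient state s. Then h(Cart) = 1 and h(Checkout) = 0. By first-step analysis:
h(Home) = 0.1·1 + 0.6·0 + 0.3·h(Home)
Solving: h(Home) = 0.1429.
Starting from Home, the probability is 0.1429.

0.1429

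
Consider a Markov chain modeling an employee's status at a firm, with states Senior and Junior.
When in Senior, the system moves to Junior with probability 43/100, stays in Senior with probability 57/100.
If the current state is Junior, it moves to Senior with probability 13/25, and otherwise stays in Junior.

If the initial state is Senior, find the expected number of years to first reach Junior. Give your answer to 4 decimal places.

Let t(s) be the expected number of years to first reach Junior from state s, with t(Junior) = 0. Conditioning on the first year:
t(Senior) = 1 + 0.57·t(Senior)
Solving: t(Senior) = 2.3256.
Expected years from Senior to Junior: 2.3256.

2.3256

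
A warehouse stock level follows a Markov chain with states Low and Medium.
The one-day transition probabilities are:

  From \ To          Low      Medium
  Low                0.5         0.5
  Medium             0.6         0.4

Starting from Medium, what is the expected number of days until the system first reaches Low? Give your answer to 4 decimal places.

1.6667

Let t(s) be the expected number of days to first reach Low from state s, with t(Low) = 0. Conditioning on the first day:
t(Medium) = 1 + 0.4·t(Medium)
Solving: t(Medium) = 1.6667.
Expected days from Medium to Low: 1.6667.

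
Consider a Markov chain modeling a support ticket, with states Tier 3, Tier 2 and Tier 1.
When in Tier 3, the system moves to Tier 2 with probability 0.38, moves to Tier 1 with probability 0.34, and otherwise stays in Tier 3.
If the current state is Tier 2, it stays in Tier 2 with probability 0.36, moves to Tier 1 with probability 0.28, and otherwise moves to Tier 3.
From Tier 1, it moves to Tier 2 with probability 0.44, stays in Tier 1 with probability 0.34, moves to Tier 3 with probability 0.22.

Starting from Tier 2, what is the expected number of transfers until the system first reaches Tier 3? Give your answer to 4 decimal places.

Let t(s) be the expected number of transfers to first reach Tier 3 from state s, with t(Tier 3) = 0. Conditioning on the first transfer:
t(Tier 2) = 1 + 0.36·t(Tier 2) + 0.28·t(Tier 1)
t(Tier 1) = 1 + 0.44·t(Tier 2) + 0.34·t(Tier 1)
Solving: t(Tier 2) = 3.1417, t(Tier 1) = 3.6096.
Expected transfers from Tier 2 to Tier 3: 3.1417.

3.1417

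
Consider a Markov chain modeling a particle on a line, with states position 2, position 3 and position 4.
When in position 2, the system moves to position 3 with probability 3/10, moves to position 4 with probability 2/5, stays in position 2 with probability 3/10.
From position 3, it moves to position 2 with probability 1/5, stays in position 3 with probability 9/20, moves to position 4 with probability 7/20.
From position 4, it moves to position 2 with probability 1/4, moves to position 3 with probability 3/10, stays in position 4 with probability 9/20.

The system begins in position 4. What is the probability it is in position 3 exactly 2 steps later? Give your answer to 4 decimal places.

Sum over the intermediate state after 1 step:
P = P(position 4→position 2)·P(position 2→position 3) + P(position 4→position 3)·P(position 3→position 3) + P(position 4→position 4)·P(position 4→position 3)
  = 0.25×0.3 + 0.3×0.45 + 0.45×0.3
  = 0.0750 + 0.1350 + 0.1350 = 0.3450

0.3450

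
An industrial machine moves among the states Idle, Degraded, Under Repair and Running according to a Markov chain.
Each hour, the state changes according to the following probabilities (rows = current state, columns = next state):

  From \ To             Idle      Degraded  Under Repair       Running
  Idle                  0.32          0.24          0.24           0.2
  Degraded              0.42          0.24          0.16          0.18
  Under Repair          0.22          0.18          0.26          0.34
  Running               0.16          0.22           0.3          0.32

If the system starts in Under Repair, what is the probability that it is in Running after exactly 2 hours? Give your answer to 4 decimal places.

Propagate the distribution vector 2 hours from Under Repair.
After 0 hours: (0.0000, 0.0000, 1.0000, 0.0000)
After 1 hour: (0.2200, 0.1800, 0.2600, 0.3400)
After 2 hours: (0.2576, 0.2176, 0.2512, 0.2736)
P(in Running after 2 hours) = 0.2736

0.2736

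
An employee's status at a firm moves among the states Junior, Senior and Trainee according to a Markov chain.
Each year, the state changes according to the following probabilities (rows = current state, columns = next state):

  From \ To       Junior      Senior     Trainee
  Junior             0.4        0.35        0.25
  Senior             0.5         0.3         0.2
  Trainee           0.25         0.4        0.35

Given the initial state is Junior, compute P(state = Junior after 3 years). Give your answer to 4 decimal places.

0.3959

Propagate the distribution vector 3 years from Junior.
After 0 years: (1.0000, 0.0000, 0.0000)
After 1 year: (0.4000, 0.3500, 0.2500)
After 2 years: (0.3975, 0.3450, 0.2575)
After 3 years: (0.3959, 0.3456, 0.2585)
P(in Junior after 3 years) = 0.3959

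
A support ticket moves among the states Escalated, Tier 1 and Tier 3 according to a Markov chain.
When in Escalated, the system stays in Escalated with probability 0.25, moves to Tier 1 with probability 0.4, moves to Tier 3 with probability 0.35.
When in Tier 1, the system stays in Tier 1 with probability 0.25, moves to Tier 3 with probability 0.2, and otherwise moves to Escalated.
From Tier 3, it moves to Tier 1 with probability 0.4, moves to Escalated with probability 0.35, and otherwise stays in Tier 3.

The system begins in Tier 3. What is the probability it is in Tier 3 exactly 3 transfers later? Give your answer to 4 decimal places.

0.2725

Propagate the distribution vector 3 transfers from Tier 3.
After 0 transfers: (0.0000, 0.0000, 1.0000)
After 1 transfer: (0.3500, 0.4000, 0.2500)
After 2 transfers: (0.3950, 0.3400, 0.2650)
After 3 transfers: (0.3785, 0.3490, 0.2725)
P(in Tier 3 after 3 transfers) = 0.2725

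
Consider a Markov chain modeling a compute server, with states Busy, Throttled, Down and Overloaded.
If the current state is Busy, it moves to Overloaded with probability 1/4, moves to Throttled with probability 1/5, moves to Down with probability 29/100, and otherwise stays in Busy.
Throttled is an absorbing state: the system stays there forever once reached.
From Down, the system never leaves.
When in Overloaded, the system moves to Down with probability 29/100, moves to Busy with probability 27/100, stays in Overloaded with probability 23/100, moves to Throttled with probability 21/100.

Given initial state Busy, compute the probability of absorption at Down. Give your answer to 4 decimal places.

0.5889

Let h(s) be the probability of absorption at Down starting from transient state s. Then h(Down) = 1 and h(Throttled) = 0. By first-step analysis:
h(Busy) = 0.26·h(Busy) + 0.2·0 + 0.29·1 + 0.25·h(Overloaded)
h(Overloaded) = 0.27·h(Busy) + 0.21·0 + 0.29·1 + 0.23·h(Overloaded)
Solving: h(Busy) = 0.5889, h(Overloaded) = 0.5831.
Starting from Busy, the probability is 0.5889.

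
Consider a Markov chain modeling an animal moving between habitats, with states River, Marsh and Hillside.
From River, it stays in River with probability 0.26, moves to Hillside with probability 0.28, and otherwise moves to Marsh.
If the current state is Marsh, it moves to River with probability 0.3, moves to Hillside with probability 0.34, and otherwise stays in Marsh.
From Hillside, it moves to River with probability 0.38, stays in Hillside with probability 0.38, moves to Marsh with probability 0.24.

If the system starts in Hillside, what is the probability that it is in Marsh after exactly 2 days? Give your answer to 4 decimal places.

0.3524

Sum over the intermediate state after 1 day:
P = P(Hillside→River)·P(River→Marsh) + P(Hillside→Marsh)·P(Marsh→Marsh) + P(Hillside→Hillside)·P(Hillside→Marsh)
  = 0.38×0.46 + 0.24×0.36 + 0.38×0.24
  = 0.1748 + 0.0864 + 0.0912 = 0.3524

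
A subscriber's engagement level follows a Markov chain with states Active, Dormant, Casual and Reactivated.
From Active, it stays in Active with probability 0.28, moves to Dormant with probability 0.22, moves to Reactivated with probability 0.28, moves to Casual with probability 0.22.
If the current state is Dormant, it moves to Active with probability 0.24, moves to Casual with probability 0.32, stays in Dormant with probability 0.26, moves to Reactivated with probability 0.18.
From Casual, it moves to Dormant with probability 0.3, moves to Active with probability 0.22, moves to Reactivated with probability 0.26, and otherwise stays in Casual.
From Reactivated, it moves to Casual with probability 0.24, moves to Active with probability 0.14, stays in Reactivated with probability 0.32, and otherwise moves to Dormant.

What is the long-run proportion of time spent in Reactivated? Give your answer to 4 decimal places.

0.2581

Let the stationary distribution be π with π = πP and π_1 + π_2 + π_3 + π_4 = 1.
π_1 = 0.28·π_1 + 0.24·π_2 + 0.22·π_3 + 0.14·π_4
π_2 = 0.22·π_1 + 0.26·π_2 + 0.3·π_3 + 0.3·π_4
π_3 = 0.22·π_1 + 0.32·π_2 + 0.22·π_3 + 0.24·π_4
Solving with the normalization constraint gives π = (0.2179, 0.2717, 0.2523, 0.2581).
So the stationary probability of Reactivated is 0.2581.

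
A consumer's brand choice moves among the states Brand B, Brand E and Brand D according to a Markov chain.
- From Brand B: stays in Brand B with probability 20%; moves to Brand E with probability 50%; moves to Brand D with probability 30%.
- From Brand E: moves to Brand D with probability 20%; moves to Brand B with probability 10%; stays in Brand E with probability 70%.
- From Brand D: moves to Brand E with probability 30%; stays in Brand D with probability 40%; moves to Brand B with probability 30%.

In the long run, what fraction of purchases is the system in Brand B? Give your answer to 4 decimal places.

Let the stationary distribution be π with π = πP and π_1 + π_2 + π_3 = 1.
π_1 = 0.2·π_1 + 0.1·π_2 + 0.3·π_3
π_2 = 0.5·π_1 + 0.7·π_2 + 0.3·π_3
Solving with the normalization constraint gives π = (0.1714, 0.5571, 0.2714).
So the stationary probability of Brand B is 0.1714.

0.1714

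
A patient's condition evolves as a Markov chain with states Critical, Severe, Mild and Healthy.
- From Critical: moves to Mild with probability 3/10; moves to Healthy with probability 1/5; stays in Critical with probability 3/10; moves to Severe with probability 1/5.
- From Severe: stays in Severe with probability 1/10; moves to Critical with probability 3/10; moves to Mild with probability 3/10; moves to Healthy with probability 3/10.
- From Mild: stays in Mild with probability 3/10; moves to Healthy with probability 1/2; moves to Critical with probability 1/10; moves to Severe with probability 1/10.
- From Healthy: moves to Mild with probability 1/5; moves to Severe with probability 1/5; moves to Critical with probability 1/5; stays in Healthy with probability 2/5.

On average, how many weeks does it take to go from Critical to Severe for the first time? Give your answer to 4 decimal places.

5.7639

Let t(s) be the expected number of weeks to first reach Severe from state s, with t(Severe) = 0. Conditioning on the first week:
t(Critical) = 1 + 0.3·t(Critical) + 0.3·t(Mild) + 0.2·t(Healthy)
t(Mild) = 1 + 0.1·t(Critical) + 0.3·t(Mild) + 0.5·t(Healthy)
t(Healthy) = 1 + 0.2·t(Critical) + 0.2·t(Mild) + 0.4·t(Healthy)
Solving: t(Critical) = 5.7639, t(Mild) = 6.3194, t(Healthy) = 5.6944.
Expected weeks from Critical to Severe: 5.7639.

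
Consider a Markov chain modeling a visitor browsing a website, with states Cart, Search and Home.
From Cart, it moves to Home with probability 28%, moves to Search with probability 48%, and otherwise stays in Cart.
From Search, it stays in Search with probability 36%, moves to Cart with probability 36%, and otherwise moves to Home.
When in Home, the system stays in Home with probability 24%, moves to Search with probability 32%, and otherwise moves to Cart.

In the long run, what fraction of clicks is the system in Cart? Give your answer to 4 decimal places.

0.3407

Let the stationary distribution be π with π = πP and π_1 + π_2 + π_3 = 1.
π_1 = 0.24·π_1 + 0.36·π_2 + 0.44·π_3
π_2 = 0.48·π_1 + 0.36·π_2 + 0.32·π_3
Solving with the normalization constraint gives π = (0.3407, 0.3901, 0.2692).
So the stationary probability of Cart is 0.3407.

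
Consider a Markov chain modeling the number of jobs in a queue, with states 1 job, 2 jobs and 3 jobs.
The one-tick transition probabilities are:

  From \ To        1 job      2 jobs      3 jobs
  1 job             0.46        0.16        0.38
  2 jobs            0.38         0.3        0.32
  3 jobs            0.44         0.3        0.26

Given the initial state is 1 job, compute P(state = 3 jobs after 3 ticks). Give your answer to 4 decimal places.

0.3269

Propagate the distribution vector 3 ticks from 1 job.
After 0 ticks: (1.0000, 0.0000, 0.0000)
After 1 tick: (0.4600, 0.1600, 0.3800)
After 2 ticks: (0.4396, 0.2356, 0.3248)
After 3 ticks: (0.4347, 0.2385, 0.3269)
P(in 3 jobs after 3 ticks) = 0.3269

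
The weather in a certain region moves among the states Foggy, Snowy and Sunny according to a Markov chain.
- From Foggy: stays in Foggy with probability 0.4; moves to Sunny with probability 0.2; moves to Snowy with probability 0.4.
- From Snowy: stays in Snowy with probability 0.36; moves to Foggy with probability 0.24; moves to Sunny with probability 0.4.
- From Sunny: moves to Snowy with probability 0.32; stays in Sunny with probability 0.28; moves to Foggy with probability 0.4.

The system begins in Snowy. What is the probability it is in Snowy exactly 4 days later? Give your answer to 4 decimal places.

Propagate the distribution vector 4 days from Snowy.
After 0 days: (0.0000, 1.0000, 0.0000)
After 1 day: (0.2400, 0.3600, 0.4000)
After 2 days: (0.3424, 0.3536, 0.3040)
After 3 days: (0.3434, 0.3615, 0.2950)
After 4 days: (0.3422, 0.3619, 0.2959)
P(in Snowy after 4 days) = 0.3619

0.3619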